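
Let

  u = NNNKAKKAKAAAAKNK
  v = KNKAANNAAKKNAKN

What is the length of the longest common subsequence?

Taking N at u[1]=v[2] → N at u[2]=v[6] → N at u[3]=v[7] → A at u[5]=v[9] → K at u[6]=v[10] → K at u[7]=v[11] → A at u[13]=v[13] → K at u[14]=v[14] → N at u[15]=v[15] gives a common subsequence of length 9. dp[16][15] = 9 confirms this is the maximum.

9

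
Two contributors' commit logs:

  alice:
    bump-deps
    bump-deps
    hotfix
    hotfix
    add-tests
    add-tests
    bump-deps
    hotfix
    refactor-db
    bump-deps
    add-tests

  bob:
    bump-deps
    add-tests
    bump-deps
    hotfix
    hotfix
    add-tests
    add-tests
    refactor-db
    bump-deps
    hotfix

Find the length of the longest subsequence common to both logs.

One common subsequence of length 8: bump-deps at alice[1]=bob[1], bump-deps at alice[2]=bob[3], hotfix at alice[3]=bob[4], hotfix at alice[4]=bob[5], add-tests at alice[5]=bob[6], add-tests at alice[6]=bob[7], bump-deps at alice[7]=bob[9], hotfix at alice[8]=bob[10], and the DP table's final entry dp[11][10] is also 8, so no common subsequence is longer.

8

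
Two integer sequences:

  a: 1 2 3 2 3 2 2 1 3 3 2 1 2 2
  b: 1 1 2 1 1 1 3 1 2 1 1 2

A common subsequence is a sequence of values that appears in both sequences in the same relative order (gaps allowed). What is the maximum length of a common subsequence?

One common subsequence of length 7: 1 [1,2], 2 [2,3], 3 [3,7], 2 [7,9], 1 [8,10], 1 [12,11], 2 [14,12], and the DP table's final entry dp[14][12] is also 7, so no common subsequence is longer.

7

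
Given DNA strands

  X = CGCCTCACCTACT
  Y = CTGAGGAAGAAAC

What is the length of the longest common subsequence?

5

Match C [1,1]; then G [2,9]; then A [7,11]; then A [11,12]; then C [12,13] — 5 bases in the same relative order in both. The LCS DP gives dp[13][13] = 5, so this is optimal.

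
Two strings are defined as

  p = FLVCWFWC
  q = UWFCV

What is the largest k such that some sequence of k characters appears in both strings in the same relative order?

3

Match W [5,2], F [6,3], C [8,4] — 3 characters in the same relative order in both. The LCS DP gives dp[8][5] = 3, so this is optimal.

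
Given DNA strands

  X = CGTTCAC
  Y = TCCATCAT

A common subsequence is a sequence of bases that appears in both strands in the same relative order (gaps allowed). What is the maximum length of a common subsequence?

Taking C at X[1]=Y[3], then T at X[4]=Y[5], then C at X[5]=Y[6], then A at X[6]=Y[7] gives a common subsequence of length 4. The LCS DP gives dp[7][8] = 4, so this is optimal.

4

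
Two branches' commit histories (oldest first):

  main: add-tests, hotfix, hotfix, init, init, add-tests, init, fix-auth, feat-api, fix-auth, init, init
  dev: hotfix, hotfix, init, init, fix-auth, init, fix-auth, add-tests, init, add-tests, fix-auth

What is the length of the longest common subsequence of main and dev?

Taking hotfix at main[2]=dev[1], then hotfix at main[3]=dev[2], then init at main[4]=dev[4], then init at main[5]=dev[6], then add-tests at main[6]=dev[8], then init at main[7]=dev[9], then fix-auth at main[10]=dev[11] gives a common subsequence of length 7. The LCS DP gives dp[12][11] = 7, so this is optimal.

7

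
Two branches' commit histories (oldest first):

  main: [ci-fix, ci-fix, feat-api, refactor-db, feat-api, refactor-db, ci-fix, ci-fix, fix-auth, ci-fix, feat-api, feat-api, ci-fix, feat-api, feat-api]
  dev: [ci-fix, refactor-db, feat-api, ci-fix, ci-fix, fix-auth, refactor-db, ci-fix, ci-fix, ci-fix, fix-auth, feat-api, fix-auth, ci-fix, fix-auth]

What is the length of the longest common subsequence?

Pick ci-fix [2,1] → refactor-db [4,2] → feat-api [5,3] → refactor-db [6,7] → ci-fix [7,9] → ci-fix [8,10] → fix-auth [9,11] → feat-api [11,12] → ci-fix [13,14]; all 9 commits appear in both, in order. The LCS DP gives dp[15][15] = 9, so this is optimal.

9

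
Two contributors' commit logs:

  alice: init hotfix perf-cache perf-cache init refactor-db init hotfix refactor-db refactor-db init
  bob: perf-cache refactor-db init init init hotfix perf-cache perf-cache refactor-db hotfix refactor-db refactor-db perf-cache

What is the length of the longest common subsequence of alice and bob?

8

Taking init (alice #1, bob #5), hotfix (alice #2, bob #6), perf-cache (alice #3, bob #7), perf-cache (alice #4, bob #8), refactor-db (alice #6, bob #9), hotfix (alice #8, bob #10), refactor-db (alice #9, bob #11), refactor-db (alice #10, bob #12) gives a common subsequence of length 8. Since dp[11][13] = 8, nothing longer is possible.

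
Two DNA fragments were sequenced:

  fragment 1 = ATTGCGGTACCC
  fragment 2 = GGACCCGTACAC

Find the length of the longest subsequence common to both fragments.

7

Let dp[i][j] be the LCS length of the first i bases of fragment 1 and the first j bases of fragment 2. dp[i][j] = dp[i-1][j-1]+1 when the i-th and j-th bases match, else max(dp[i-1][j], dp[i][j-1]).
    ·  G  G  A  C  C  C  G  T  A  C  A  C
 ·  0  0  0  0  0  0  0  0  0  0  0  0  0
 A  0  0  0  1  1  1  1  1  1  1  1  1  1
 T  0  0  0  1  1  1  1  1  2  2  2  2  2
 T  0  0  0  1  1  1  1  1  2  2  2  2  2
 G  0  1  1  1  1  1  1  2  2  2  2  2  2
 C  0  1  1  1  2  2  2  2  2  2  3  3  3
 G  0  1  2  2  2  2  2  3  3  3  3  3  3
 G  0  1  2  2  2  2  2  3  3  3  3  3  3
 T  0  1  2  2  2  2  2  3  4  4  4  4  4
 A  0  1  2  3  3  3  3  3  4  5  5  5  5
 C  0  1  2  3  4  4  4  4  4  5  6  6  6
 C  0  1  2  3  4  5  5  5  5  5  6  6  7
 C  0  1  2  3  4  5  6  6  6  6  6  6  7
dp[12][12] = 7. One LCS (by backtracking along matches): ACGTACC.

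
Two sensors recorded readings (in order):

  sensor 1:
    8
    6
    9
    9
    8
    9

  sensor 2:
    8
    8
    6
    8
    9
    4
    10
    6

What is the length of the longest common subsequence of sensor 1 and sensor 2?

Match 8 at sensor 1[1]=sensor 2[2] → 6 at sensor 1[2]=sensor 2[3] → 8 at sensor 1[5]=sensor 2[4] → 9 at sensor 1[6]=sensor 2[5] — 4 values in the same relative order in both, and the DP table's final entry dp[6][8] is also 4, so no common subsequence is longer.

4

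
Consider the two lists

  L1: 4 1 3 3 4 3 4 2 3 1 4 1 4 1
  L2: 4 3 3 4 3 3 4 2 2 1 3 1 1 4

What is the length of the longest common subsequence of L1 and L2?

One common subsequence of length 11: 4 [1,1], then 3 [3,2], then 3 [4,3], then 4 [5,4], then 3 [6,6], then 4 [7,7], then 2 [8,9], then 3 [9,11], then 1 [10,12], then 1 [12,13], then 4 [13,14]. dp[14][14] = 11 confirms this is the maximum.

11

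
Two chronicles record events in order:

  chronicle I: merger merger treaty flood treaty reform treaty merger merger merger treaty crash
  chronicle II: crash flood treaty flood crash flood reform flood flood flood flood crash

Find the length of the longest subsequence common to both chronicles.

4

Match treaty at chronicle I[3]=chronicle II[3] → flood at chronicle I[4]=chronicle II[6] → reform at chronicle I[6]=chronicle II[7] → crash at chronicle I[12]=chronicle II[12] — 4 events in the same relative order in both. The LCS DP gives dp[12][12] = 4, so this is optimal.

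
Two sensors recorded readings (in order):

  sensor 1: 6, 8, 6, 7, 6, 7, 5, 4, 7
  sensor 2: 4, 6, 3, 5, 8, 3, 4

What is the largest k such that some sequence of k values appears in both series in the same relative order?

3

Let dp[i][j] be the LCS length of the first i values of sensor 1 and the first j values of sensor 2. dp[i][j] = dp[i-1][j-1]+1 when the i-th and j-th values match, else max(dp[i-1][j], dp[i][j-1]).
    ·  4  6  3  5  8  3  4
 ·  0  0  0  0  0  0  0  0
 6  0  0  1  1  1  1  1  1
 8  0  0  1  1  1  2  2  2
 6  0  0  1  1  1  2  2  2
 7  0  0  1  1  1  2  2  2
 6  0  0  1  1  1  2  2  2
 7  0  0  1  1  1  2  2  2
 5  0  0  1  1  2  2  2  2
 4  0  1  1  1  2  2  2  3
 7  0  1  1  1  2  2  2  3
dp[9][7] = 3. One LCS (by backtracking along matches): 6, 8, 4.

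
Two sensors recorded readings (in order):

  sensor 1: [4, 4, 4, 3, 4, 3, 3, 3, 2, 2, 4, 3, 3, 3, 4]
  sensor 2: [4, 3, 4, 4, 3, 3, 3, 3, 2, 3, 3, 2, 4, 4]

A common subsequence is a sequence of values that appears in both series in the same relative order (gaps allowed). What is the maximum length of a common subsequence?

11

One common subsequence of length 11: 4 [1,1], 4 [2,3], 4 [3,4], 3 [4,5], 3 [6,6], 3 [7,7], 3 [8,8], 2 [9,9], 2 [10,12], 4 [11,13], 4 [15,14]. Since dp[15][14] = 11, nothing longer is possible.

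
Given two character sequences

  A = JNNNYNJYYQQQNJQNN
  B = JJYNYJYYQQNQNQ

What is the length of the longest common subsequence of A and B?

Taking J at A[1]=B[2], N at A[4]=B[4], Y at A[5]=B[5], J at A[7]=B[6], Y at A[8]=B[7], Y at A[9]=B[8], Q at A[10]=B[9], Q at A[11]=B[10], Q at A[12]=B[12], N at A[13]=B[13], Q at A[15]=B[14] gives a common subsequence of length 11. Since dp[17][14] = 11, nothing longer is possible.

11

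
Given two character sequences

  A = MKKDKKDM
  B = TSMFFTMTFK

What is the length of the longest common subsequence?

2

Pick M at A[1]=B[7] → K at A[6]=B[10]; all 2 characters appear in both, in order. dp[8][10] = 2 confirms this is the maximum.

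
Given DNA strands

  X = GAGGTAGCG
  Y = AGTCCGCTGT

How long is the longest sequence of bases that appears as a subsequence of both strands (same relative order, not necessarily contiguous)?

6

Taking A (X #2, Y #1) → G (X #4, Y #2) → T (X #5, Y #3) → G (X #7, Y #6) → C (X #8, Y #7) → G (X #9, Y #9) gives a common subsequence of length 6. dp[9][10] = 6 confirms this is the maximum.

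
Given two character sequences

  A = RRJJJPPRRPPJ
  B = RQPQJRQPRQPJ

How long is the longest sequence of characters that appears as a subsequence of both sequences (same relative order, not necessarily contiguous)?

6

Let dp[i][j] be the LCS length of the first i characters of A and the first j characters of B. dp[i][j] = dp[i-1][j-1]+1 when the i-th and j-th characters match, else max(dp[i-1][j], dp[i][j-1]).
    ·  R  Q  P  Q  J  R  Q  P  R  Q  P  J
 ·  0  0  0  0  0  0  0  0  0  0  0  0  0
 R  0  1  1  1  1  1  1  1  1  1  1  1  1
 R  0  1  1  1  1  1  2  2  2  2  2  2  2
 J  0  1  1  1  1  2  2  2  2  2  2  2  3
 J  0  1  1  1  1  2  2  2  2  2  2  2  3
 J  0  1  1  1  1  2  2  2  2  2  2  2  3
 P  0  1  1  2  2  2  2  2  3  3  3  3  3
 P  0  1  1  2  2  2  2  2  3  3  3  4  4
 R  0  1  1  2  2  2  3  3  3  4  4  4  4
 R  0  1  1  2  2  2  3  3  3  4  4  4  4
 P  0  1  1  2  2  2  3  3  4  4  4  5  5
 P  0  1  1  2  2  2  3  3  4  4  4  5  5
 J  0  1  1  2  2  3  3  3  4  4  4  5  6
dp[12][12] = 6. One LCS (by backtracking along matches): RRPRPJ.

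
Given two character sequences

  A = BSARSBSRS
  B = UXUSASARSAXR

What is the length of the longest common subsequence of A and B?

Match S [2,6]; then A [3,7]; then R [4,8]; then S [5,9]; then R [8,12] — 5 characters in the same relative order in both, and the DP table's final entry dp[9][12] is also 5, so no common subsequence is longer.

5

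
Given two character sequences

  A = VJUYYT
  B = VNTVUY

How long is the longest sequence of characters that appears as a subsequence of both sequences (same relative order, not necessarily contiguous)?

One common subsequence of length 3: V (A #1, B #4), U (A #3, B #5), Y (A #5, B #6). The LCS DP gives dp[6][6] = 3, so this is optimal.

3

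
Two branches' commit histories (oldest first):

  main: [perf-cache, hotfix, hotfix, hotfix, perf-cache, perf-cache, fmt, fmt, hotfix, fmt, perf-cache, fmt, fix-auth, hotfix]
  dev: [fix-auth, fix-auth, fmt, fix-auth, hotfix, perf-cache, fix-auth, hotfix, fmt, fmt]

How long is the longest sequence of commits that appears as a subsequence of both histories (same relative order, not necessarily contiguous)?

Taking hotfix [4,5], then perf-cache [5,6], then hotfix [9,8], then fmt [10,9], then fmt [12,10] gives a common subsequence of length 5, and the DP table's final entry dp[14][10] is also 5, so no common subsequence is longer.

5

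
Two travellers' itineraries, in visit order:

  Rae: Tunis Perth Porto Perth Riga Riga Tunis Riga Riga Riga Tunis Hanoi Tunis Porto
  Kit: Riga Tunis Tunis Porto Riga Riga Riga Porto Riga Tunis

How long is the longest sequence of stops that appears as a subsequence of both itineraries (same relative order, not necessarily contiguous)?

7

Pick Tunis (Rae #1, Kit #3) → Porto (Rae #3, Kit #4) → Riga (Rae #5, Kit #5) → Riga (Rae #6, Kit #6) → Riga (Rae #8, Kit #7) → Riga (Rae #10, Kit #9) → Tunis (Rae #13, Kit #10); all 7 stops appear in both, in order. Since dp[14][10] = 7, nothing longer is possible.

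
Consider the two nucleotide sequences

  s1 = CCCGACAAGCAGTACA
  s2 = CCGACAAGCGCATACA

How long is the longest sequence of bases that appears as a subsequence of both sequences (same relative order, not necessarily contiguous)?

14

Match C at s1[2]=s2[1] → C at s1[3]=s2[2] → G at s1[4]=s2[3] → A at s1[5]=s2[4] → C at s1[6]=s2[5] → A at s1[7]=s2[6] → A at s1[8]=s2[7] → G at s1[9]=s2[10] → C at s1[10]=s2[11] → A at s1[11]=s2[12] → T at s1[13]=s2[13] → A at s1[14]=s2[14] → C at s1[15]=s2[15] → A at s1[16]=s2[16] — 14 bases in the same relative order in both, and the DP table's final entry dp[16][16] is also 14, so no common subsequence is longer.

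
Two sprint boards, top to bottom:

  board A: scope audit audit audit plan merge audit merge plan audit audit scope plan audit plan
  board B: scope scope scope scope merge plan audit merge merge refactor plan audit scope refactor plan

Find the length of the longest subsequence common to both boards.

Match scope (board A #1, board B #4); then audit (board A #4, board B #7); then merge (board A #6, board B #8); then merge (board A #8, board B #9); then plan (board A #9, board B #11); then audit (board A #11, board B #12); then scope (board A #12, board B #13); then plan (board A #15, board B #15) — 8 tasks in the same relative order in both. The LCS DP gives dp[15][15] = 8, so this is optimal.

8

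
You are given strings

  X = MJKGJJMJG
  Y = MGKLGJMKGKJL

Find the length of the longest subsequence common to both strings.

Let dp[i][j] be the LCS length of the first i characters of X and the first j characters of Y. dp[i][j] = dp[i-1][j-1]+1 when the i-th and j-th characters match, else max(dp[i-1][j], dp[i][j-1]).
    ·  M  G  K  L  G  J  M  K  G  K  J  L
 ·  0  0  0  0  0  0  0  0  0  0  0  0  0
 M  0  1  1  1  1  1  1  1  1  1  1  1  1
 J  0  1  1  1  1  1  2  2  2  2  2  2  2
 K  0  1  1  2  2  2  2  2  3  3  3  3  3
 G  0  1  2  2  2  3  3  3  3  4  4  4  4
 J  0  1  2  2  2  3  4  4  4  4  4  5  5
 J  0  1  2  2  2  3  4  4  4  4  4  5  5
 M  0  1  2  2  2  3  4  5  5  5  5  5  5
 J  0  1  2  2  2  3  4  5  5  5  5  6  6
 G  0  1  2  2  2  3  4  5  5  6  6  6  6
dp[9][12] = 6. One LCS (by backtracking along matches): MKGJMJ.

6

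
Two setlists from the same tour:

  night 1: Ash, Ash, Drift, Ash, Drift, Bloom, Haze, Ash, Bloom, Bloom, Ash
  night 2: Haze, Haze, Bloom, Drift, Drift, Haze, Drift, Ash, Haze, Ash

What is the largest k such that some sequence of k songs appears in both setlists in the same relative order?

5

One common subsequence of length 5: Drift [3,4], Drift [5,5], Haze [7,6], Ash [8,8], Ash [11,10], and the DP table's final entry dp[11][10] is also 5, so no common subsequence is longer.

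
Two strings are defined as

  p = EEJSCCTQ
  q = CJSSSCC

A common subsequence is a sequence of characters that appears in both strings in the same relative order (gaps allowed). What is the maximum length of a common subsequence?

Pick J [3,2], then S [4,5], then C [5,6], then C [6,7]; all 4 characters appear in both, in order. dp[8][7] = 4 confirms this is the maximum.

4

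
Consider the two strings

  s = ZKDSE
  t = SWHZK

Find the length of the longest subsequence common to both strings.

2

Taking Z [1,4]; then K [2,5] gives a common subsequence of length 2, and the DP table's final entry dp[5][5] is also 2, so no common subsequence is longer.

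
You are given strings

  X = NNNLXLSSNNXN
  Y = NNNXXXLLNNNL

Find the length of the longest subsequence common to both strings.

8

Taking N (X #1, Y #1), N (X #2, Y #2), N (X #3, Y #3), L (X #4, Y #7), L (X #6, Y #8), N (X #9, Y #9), N (X #10, Y #10), N (X #12, Y #11) gives a common subsequence of length 8. dp[12][12] = 8 confirms this is the maximum.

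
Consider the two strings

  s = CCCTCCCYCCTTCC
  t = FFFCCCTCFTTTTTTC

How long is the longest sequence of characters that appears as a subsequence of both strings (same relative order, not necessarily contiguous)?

8

Match C (s #1, t #4); then C (s #2, t #5); then C (s #3, t #6); then T (s #4, t #7); then C (s #5, t #8); then T (s #11, t #14); then T (s #12, t #15); then C (s #14, t #16) — 8 characters in the same relative order in both. Since dp[14][16] = 8, nothing longer is possible.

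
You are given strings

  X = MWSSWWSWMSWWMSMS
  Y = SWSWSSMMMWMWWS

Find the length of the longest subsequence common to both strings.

Match W at X[2]=Y[2]; then S at X[3]=Y[3]; then S at X[4]=Y[5]; then S at X[7]=Y[6]; then W at X[8]=Y[10]; then M at X[9]=Y[11]; then W at X[11]=Y[12]; then W at X[12]=Y[13]; then S at X[16]=Y[14] — 9 characters in the same relative order in both. Since dp[16][14] = 9, nothing longer is possible.

9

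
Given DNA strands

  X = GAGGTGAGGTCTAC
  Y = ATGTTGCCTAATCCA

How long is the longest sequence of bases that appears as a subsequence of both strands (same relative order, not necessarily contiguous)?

8

One common subsequence of length 8: A (X #2, Y #1); then G (X #3, Y #3); then G (X #4, Y #6); then T (X #5, Y #9); then A (X #7, Y #11); then T (X #10, Y #12); then C (X #11, Y #14); then A (X #13, Y #15), and the DP table's final entry dp[14][15] is also 8, so no common subsequence is longer.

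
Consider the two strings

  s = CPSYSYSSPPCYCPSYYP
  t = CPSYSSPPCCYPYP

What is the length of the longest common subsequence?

One common subsequence of length 13: C at s[1]=t[1] → P at s[2]=t[2] → S at s[5]=t[3] → Y at s[6]=t[4] → S at s[7]=t[5] → S at s[8]=t[6] → P at s[9]=t[7] → P at s[10]=t[8] → C at s[11]=t[10] → Y at s[12]=t[11] → P at s[14]=t[12] → Y at s[17]=t[13] → P at s[18]=t[14]. dp[18][14] = 13 confirms this is the maximum.

13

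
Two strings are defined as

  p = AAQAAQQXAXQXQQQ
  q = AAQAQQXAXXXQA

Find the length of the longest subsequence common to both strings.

11

Pick A (p #1, q #1) → A (p #2, q #2) → Q (p #3, q #3) → A (p #5, q #4) → Q (p #6, q #5) → Q (p #7, q #6) → X (p #8, q #7) → A (p #9, q #8) → X (p #10, q #10) → X (p #12, q #11) → Q (p #13, q #12); all 11 characters appear in both, in order. Since dp[15][13] = 11, nothing longer is possible.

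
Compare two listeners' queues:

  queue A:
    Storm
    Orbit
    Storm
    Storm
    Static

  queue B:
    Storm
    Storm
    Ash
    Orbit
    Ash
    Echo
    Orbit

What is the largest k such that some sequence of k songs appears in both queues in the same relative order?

Taking Storm [1,2], Orbit [2,7] gives a common subsequence of length 2, and the DP table's final entry dp[5][7] is also 2, so no common subsequence is longer.

2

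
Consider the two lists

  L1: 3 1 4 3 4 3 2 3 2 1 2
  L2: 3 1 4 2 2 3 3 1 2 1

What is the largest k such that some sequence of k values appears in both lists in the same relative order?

7

One common subsequence of length 7: 3 [1,1], then 1 [2,2], then 4 [3,3], then 3 [4,6], then 3 [6,7], then 2 [9,9], then 1 [10,10]. Since dp[11][10] = 7, nothing longer is possible.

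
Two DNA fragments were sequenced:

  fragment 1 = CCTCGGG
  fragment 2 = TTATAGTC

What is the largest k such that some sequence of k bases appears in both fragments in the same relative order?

Taking T at fragment 1[3]=fragment 2[7], C at fragment 1[4]=fragment 2[8] gives a common subsequence of length 2. Since dp[7][8] = 2, nothing longer is possible.

2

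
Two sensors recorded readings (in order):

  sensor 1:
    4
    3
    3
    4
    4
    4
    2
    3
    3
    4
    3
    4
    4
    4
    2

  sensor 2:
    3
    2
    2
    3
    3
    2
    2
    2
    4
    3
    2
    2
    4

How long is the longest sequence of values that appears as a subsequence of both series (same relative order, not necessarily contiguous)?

One common subsequence of length 7: 3 at sensor 1[2]=sensor 2[1], 2 at sensor 1[7]=sensor 2[3], 3 at sensor 1[8]=sensor 2[4], 3 at sensor 1[9]=sensor 2[5], 4 at sensor 1[10]=sensor 2[9], 3 at sensor 1[11]=sensor 2[10], 4 at sensor 1[14]=sensor 2[13], and the DP table's final entry dp[15][13] is also 7, so no common subsequence is longer.

7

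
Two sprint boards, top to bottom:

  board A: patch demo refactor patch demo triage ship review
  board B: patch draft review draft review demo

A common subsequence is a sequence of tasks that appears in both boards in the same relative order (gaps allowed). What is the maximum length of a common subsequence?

2

Pick patch at board A[1]=board B[1], demo at board A[5]=board B[6]; all 2 tasks appear in both, in order. The LCS DP gives dp[8][6] = 2, so this is optimal.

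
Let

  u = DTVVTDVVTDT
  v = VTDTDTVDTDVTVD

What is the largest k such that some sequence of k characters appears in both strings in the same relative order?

8

Taking D at u[1]=v[5], then T at u[2]=v[6], then V at u[3]=v[7], then T at u[5]=v[9], then D at u[6]=v[10], then V at u[7]=v[11], then V at u[8]=v[13], then D at u[10]=v[14] gives a common subsequence of length 8. The LCS DP gives dp[11][14] = 8, so this is optimal.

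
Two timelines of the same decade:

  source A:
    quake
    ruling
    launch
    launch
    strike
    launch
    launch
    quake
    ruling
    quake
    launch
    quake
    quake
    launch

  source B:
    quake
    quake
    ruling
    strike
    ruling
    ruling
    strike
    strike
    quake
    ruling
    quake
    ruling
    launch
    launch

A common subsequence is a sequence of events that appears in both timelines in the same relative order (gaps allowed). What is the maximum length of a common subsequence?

One common subsequence of length 8: quake [1,2], ruling [2,6], strike [5,8], quake [8,9], ruling [9,10], quake [10,11], launch [11,13], launch [14,14]. The LCS DP gives dp[14][14] = 8, so this is optimal.

8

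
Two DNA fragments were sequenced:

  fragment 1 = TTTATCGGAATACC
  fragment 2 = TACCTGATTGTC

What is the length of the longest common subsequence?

Match T (fragment 1 #1, fragment 2 #1) → T (fragment 1 #2, fragment 2 #5) → T (fragment 1 #3, fragment 2 #8) → T (fragment 1 #5, fragment 2 #9) → G (fragment 1 #8, fragment 2 #10) → T (fragment 1 #11, fragment 2 #11) → C (fragment 1 #14, fragment 2 #12) — 7 bases in the same relative order in both. Since dp[14][12] = 7, nothing longer is possible.

7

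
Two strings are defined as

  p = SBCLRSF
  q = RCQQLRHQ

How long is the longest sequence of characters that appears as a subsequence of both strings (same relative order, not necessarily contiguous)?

3

One common subsequence of length 3: C at p[3]=q[2] → L at p[4]=q[5] → R at p[5]=q[6], and the DP table's final entry dp[7][8] is also 3, so no common subsequence is longer.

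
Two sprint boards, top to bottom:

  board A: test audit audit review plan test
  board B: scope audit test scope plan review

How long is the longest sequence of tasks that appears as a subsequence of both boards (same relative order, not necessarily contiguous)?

2

One common subsequence of length 2: test (board A #1, board B #3) → review (board A #4, board B #6), and the DP table's final entry dp[6][6] is also 2, so no common subsequence is longer.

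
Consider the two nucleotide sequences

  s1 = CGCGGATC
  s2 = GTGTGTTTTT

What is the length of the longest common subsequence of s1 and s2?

4

Let dp[i][j] be the LCS length of the first i bases of s1 and the first j bases of s2. dp[i][j] = dp[i-1][j-1]+1 when the i-th and j-th bases match, else max(dp[i-1][j], dp[i][j-1]).
    ·  G  T  G  T  G  T  T  T  T  T
 ·  0  0  0  0  0  0  0  0  0  0  0
 C  0  0  0  0  0  0  0  0  0  0  0
 G  0  1  1  1  1  1  1  1  1  1  1
 C  0  1  1  1  1  1  1  1  1  1  1
 G  0  1  1  2  2  2  2  2  2  2  2
 G  0  1  1  2  2  3  3  3  3  3  3
 A  0  1  1  2  2  3  3  3  3  3  3
 T  0  1  2  2  3  3  4  4  4  4  4
 C  0  1  2  2  3  3  4  4  4  4  4
dp[8][10] = 4. One LCS (by backtracking along matches): GGGT.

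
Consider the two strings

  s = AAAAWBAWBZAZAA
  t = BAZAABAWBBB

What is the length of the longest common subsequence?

Taking A at s[1]=t[2] → A at s[2]=t[4] → A at s[3]=t[5] → A at s[4]=t[7] → W at s[5]=t[8] → B at s[6]=t[10] → B at s[9]=t[11] gives a common subsequence of length 7. Since dp[14][11] = 7, nothing longer is possible.

7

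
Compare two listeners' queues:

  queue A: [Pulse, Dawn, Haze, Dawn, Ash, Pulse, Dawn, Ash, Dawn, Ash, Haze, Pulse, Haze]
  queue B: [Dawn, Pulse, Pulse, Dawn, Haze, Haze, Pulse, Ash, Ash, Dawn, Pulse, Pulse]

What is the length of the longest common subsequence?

One common subsequence of length 7: Pulse [1,3] → Dawn [2,4] → Haze [3,6] → Ash [5,8] → Ash [8,9] → Dawn [9,10] → Pulse [12,12]. Since dp[13][12] = 7, nothing longer is possible.

7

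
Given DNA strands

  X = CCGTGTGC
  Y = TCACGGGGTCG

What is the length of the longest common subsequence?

6

Match C at X[1]=Y[2]; then C at X[2]=Y[4]; then G at X[3]=Y[7]; then G at X[5]=Y[8]; then T at X[6]=Y[9]; then G at X[7]=Y[11] — 6 bases in the same relative order in both. The LCS DP gives dp[8][11] = 6, so this is optimal.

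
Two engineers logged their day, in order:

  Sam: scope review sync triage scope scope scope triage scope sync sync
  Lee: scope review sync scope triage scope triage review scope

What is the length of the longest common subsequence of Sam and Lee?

Pick scope (Sam #1, Lee #1), review (Sam #2, Lee #2), sync (Sam #3, Lee #3), triage (Sam #4, Lee #5), scope (Sam #7, Lee #6), triage (Sam #8, Lee #7), scope (Sam #9, Lee #9); all 7 tasks appear in both, in order. dp[11][9] = 7 confirms this is the maximum.

7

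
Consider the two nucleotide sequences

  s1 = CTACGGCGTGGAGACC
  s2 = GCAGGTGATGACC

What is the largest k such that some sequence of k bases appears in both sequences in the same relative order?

11

Match C (s1 #1, s2 #2); then A (s1 #3, s2 #3); then G (s1 #6, s2 #4); then G (s1 #8, s2 #5); then T (s1 #9, s2 #6); then G (s1 #11, s2 #7); then A (s1 #12, s2 #8); then G (s1 #13, s2 #10); then A (s1 #14, s2 #11); then C (s1 #15, s2 #12); then C (s1 #16, s2 #13) — 11 bases in the same relative order in both. Since dp[16][13] = 11, nothing longer is possible.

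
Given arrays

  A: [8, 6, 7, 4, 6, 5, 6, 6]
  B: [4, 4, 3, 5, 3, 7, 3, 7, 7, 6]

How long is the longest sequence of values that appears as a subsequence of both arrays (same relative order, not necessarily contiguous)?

Let dp[i][j] be the LCS length of the first i values of A and the first j values of B. dp[i][j] = dp[i-1][j-1]+1 when the i-th and j-th values match, else max(dp[i-1][j], dp[i][j-1]).
    ·  4  4  3  5  3  7  3  7  7  6
 ·  0  0  0  0  0  0  0  0  0  0  0
 8  0  0  0  0  0  0  0  0  0  0  0
 6  0  0  0  0  0  0  0  0  0  0  1
 7  0  0  0  0  0  0  1  1  1  1  1
 4  0  1  1  1  1  1  1  1  1  1  1
 6  0  1  1  1  1  1  1  1  1  1  2
 5  0  1  1  1  2  2  2  2  2  2  2
 6  0  1  1  1  2  2  2  2  2  2  3
 6  0  1  1  1  2  2  2  2  2  2  3
dp[8][10] = 3. One LCS (by backtracking along matches): 4, 5, 6.

3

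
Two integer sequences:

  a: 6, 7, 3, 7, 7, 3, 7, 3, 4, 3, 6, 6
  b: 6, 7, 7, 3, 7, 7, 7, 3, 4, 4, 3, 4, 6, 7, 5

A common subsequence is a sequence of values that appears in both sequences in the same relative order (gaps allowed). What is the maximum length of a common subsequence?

One common subsequence of length 10: 6 at a[1]=b[1], then 7 at a[2]=b[3], then 3 at a[3]=b[4], then 7 at a[4]=b[5], then 7 at a[5]=b[6], then 7 at a[7]=b[7], then 3 at a[8]=b[8], then 4 at a[9]=b[10], then 3 at a[10]=b[11], then 6 at a[11]=b[13], and the DP table's final entry dp[12][15] is also 10, so no common subsequence is longer.

10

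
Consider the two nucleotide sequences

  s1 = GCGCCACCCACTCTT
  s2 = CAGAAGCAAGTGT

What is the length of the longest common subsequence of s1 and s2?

One common subsequence of length 7: G (s1 #1, s2 #3), G (s1 #3, s2 #6), C (s1 #5, s2 #7), A (s1 #6, s2 #8), A (s1 #10, s2 #9), T (s1 #12, s2 #11), T (s1 #15, s2 #13), and the DP table's final entry dp[15][13] is also 7, so no common subsequence is longer.

7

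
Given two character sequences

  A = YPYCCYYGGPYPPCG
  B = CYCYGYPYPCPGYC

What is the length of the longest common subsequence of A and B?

One common subsequence of length 9: Y at A[3]=B[2] → C at A[5]=B[3] → Y at A[6]=B[4] → Y at A[7]=B[6] → P at A[10]=B[7] → Y at A[11]=B[8] → P at A[12]=B[9] → P at A[13]=B[11] → C at A[14]=B[14]. dp[15][14] = 9 confirms this is the maximum.

9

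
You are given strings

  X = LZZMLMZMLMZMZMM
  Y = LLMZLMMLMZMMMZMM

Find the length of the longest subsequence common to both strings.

Match L [1,2]; then Z [2,4]; then M [4,7]; then L [5,8]; then M [6,9]; then Z [7,10]; then M [8,11]; then M [10,12]; then M [12,13]; then Z [13,14]; then M [14,15]; then M [15,16] — 12 characters in the same relative order in both. Since dp[15][16] = 12, nothing longer is possible.

12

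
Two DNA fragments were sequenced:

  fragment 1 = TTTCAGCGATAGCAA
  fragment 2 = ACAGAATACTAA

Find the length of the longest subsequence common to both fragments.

9

Pick C [4,2], then A [5,3], then G [6,4], then A [9,6], then T [10,7], then A [11,8], then C [13,9], then A [14,11], then A [15,12]; all 9 bases appear in both, in order. dp[15][12] = 9 confirms this is the maximum.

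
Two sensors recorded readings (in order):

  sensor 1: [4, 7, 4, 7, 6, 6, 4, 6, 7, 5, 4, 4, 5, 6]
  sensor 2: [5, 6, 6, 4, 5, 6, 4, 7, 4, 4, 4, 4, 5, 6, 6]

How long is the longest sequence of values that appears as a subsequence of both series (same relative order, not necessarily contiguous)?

Match 6 [5,2], then 6 [6,3], then 4 [7,4], then 6 [8,6], then 7 [9,8], then 4 [11,11], then 4 [12,12], then 5 [13,13], then 6 [14,15] — 9 values in the same relative order in both. dp[14][15] = 9 confirms this is the maximum.

9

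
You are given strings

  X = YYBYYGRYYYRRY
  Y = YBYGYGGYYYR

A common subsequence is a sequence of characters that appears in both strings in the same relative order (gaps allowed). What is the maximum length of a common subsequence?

9

Let dp[i][j] be the LCS length of the first i characters of X and the first j characters of Y. dp[i][j] = dp[i-1][j-1]+1 when the i-th and j-th characters match, else max(dp[i-1][j], dp[i][j-1]).
    ·  Y  B  Y  G  Y  G  G  Y  Y  Y  R
 ·  0  0  0  0  0  0  0  0  0  0  0  0
 Y  0  1  1  1  1  1  1  1  1  1  1  1
 Y  0  1  1  2  2  2  2  2  2  2  2  2
 B  0  1  2  2  2  2  2  2  2  2  2  2
 Y  0  1  2  3  3  3  3  3  3  3  3  3
 Y  0  1  2  3  3  4  4  4  4  4  4  4
 G  0  1  2  3  4  4  5  5  5  5  5  5
 R  0  1  2  3  4  4  5  5  5  5  5  6
 Y  0  1  2  3  4  5  5  5  6  6  6  6
 Y  0  1  2  3  4  5  5  5  6  7  7  7
 Y  0  1  2  3  4  5  5  5  6  7  8  8
 R  0  1  2  3  4  5  5  5  6  7  8  9
 R  0  1  2  3  4  5  5  5  6  7  8  9
 Y  0  1  2  3  4  5  5  5  6  7  8  9
dp[13][11] = 9. One LCS (by backtracking along matches): YBYYGYYYR.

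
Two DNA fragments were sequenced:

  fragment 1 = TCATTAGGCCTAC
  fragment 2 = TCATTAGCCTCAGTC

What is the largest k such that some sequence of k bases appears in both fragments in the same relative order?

12

Match T [1,1] → C [2,2] → A [3,3] → T [4,4] → T [5,5] → A [6,6] → G [8,7] → C [9,8] → C [10,9] → T [11,10] → A [12,12] → C [13,15] — 12 bases in the same relative order in both. The LCS DP gives dp[13][15] = 12, so this is optimal.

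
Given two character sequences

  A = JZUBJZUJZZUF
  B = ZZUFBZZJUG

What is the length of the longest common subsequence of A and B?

Let dp[i][j] be the LCS length of the first i characters of A and the first j characters of B. dp[i][j] = dp[i-1][j-1]+1 when the i-th and j-th characters match, else max(dp[i-1][j], dp[i][j-1]).
    ·  Z  Z  U  F  B  Z  Z  J  U  G
 ·  0  0  0  0  0  0  0  0  0  0  0
 J  0  0  0  0  0  0  0  0  1  1  1
 Z  0  1  1  1  1  1  1  1  1  1  1
 U  0  1  1  2  2  2  2  2  2  2  2
 B  0  1  1  2  2  3  3  3  3  3  3
 J  0  1  1  2  2  3  3  3  4  4  4
 Z  0  1  2  2  2  3  4  4  4  4  4
 U  0  1  2  3  3  3  4  4  4  5  5
 J  0  1  2  3  3  3  4  4  5  5  5
 Z  0  1  2  3  3  3  4  5  5  5  5
 Z  0  1  2  3  3  3  4  5  5  5  5
 U  0  1  2  3  3  3  4  5  5  6  6
 F  0  1  2  3  4  4  4  5  5  6  6
dp[12][10] = 6. One LCS (by backtracking along matches): ZUBZJU.

6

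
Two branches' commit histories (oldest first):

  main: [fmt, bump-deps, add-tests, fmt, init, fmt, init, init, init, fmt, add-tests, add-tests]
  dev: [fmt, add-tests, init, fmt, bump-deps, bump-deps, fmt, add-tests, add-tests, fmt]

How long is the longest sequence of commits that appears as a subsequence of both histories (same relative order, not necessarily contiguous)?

7

Taking fmt at main[1]=dev[1], then add-tests at main[3]=dev[2], then init at main[5]=dev[3], then fmt at main[6]=dev[4], then fmt at main[10]=dev[7], then add-tests at main[11]=dev[8], then add-tests at main[12]=dev[9] gives a common subsequence of length 7. dp[12][10] = 7 confirms this is the maximum.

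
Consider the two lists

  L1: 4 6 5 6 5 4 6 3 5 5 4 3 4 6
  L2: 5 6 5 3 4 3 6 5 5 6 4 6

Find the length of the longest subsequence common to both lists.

Pick 5 (L1 #3, L2 #1), 6 (L1 #4, L2 #2), 5 (L1 #5, L2 #3), 4 (L1 #6, L2 #5), 6 (L1 #7, L2 #7), 5 (L1 #9, L2 #8), 5 (L1 #10, L2 #9), 4 (L1 #13, L2 #11), 6 (L1 #14, L2 #12); all 9 values appear in both, in order. dp[14][12] = 9 confirms this is the maximum.

9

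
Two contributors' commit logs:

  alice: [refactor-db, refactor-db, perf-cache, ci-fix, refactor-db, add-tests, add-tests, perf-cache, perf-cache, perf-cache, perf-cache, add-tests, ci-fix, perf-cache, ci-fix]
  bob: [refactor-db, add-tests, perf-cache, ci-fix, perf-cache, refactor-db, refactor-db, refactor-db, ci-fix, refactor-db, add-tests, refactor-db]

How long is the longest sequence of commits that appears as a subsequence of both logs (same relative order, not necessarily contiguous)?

6

Match refactor-db [5,1]; then add-tests [7,2]; then perf-cache [11,3]; then ci-fix [13,4]; then perf-cache [14,5]; then ci-fix [15,9] — 6 commits in the same relative order in both. The LCS DP gives dp[15][12] = 6, so this is optimal.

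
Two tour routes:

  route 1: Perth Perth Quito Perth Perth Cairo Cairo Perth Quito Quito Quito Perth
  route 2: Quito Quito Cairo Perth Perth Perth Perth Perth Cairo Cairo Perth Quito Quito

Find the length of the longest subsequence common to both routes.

9

One common subsequence of length 9: Perth (route 1 #1, route 2 #5), then Perth (route 1 #2, route 2 #6), then Perth (route 1 #4, route 2 #7), then Perth (route 1 #5, route 2 #8), then Cairo (route 1 #6, route 2 #9), then Cairo (route 1 #7, route 2 #10), then Perth (route 1 #8, route 2 #11), then Quito (route 1 #10, route 2 #12), then Quito (route 1 #11, route 2 #13). dp[12][13] = 9 confirms this is the maximum.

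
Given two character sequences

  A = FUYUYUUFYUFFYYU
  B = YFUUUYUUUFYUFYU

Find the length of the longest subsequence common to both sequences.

One common subsequence of length 12: F (A #1, B #2) → U (A #2, B #5) → Y (A #3, B #6) → U (A #4, B #7) → U (A #6, B #8) → U (A #7, B #9) → F (A #8, B #10) → Y (A #9, B #11) → U (A #10, B #12) → F (A #12, B #13) → Y (A #14, B #14) → U (A #15, B #15), and the DP table's final entry dp[15][15] is also 12, so no common subsequence is longer.

12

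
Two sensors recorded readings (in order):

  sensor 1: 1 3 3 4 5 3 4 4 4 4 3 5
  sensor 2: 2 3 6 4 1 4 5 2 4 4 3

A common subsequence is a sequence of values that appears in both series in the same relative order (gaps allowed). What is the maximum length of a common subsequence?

6

Taking 1 at sensor 1[1]=sensor 2[5] → 4 at sensor 1[4]=sensor 2[6] → 5 at sensor 1[5]=sensor 2[7] → 4 at sensor 1[9]=sensor 2[9] → 4 at sensor 1[10]=sensor 2[10] → 3 at sensor 1[11]=sensor 2[11] gives a common subsequence of length 6. dp[12][11] = 6 confirms this is the maximum.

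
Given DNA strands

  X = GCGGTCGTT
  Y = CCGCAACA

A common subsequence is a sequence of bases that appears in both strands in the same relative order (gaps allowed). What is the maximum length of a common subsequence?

3

One common subsequence of length 3: G [1,3] → C [2,4] → C [6,7]. The LCS DP gives dp[9][8] = 3, so this is optimal.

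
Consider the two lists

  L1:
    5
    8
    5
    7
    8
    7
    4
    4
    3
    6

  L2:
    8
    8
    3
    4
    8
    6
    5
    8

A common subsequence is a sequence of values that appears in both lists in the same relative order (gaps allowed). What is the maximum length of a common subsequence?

4

Let dp[i][j] be the LCS length of the first i values of L1 and the first j values of L2. dp[i][j] = dp[i-1][j-1]+1 when the i-th and j-th values match, else max(dp[i-1][j], dp[i][j-1]).
    ·  8  8  3  4  8  6  5  8
 ·  0  0  0  0  0  0  0  0  0
 5  0  0  0  0  0  0  0  1  1
 8  0  1  1  1  1  1  1  1  2
 5  0  1  1  1  1  1  1  2  2
 7  0  1  1  1  1  1  1  2  2
 8  0  1  2  2  2  2  2  2  3
 7  0  1  2  2  2  2  2  2  3
 4  0  1  2  2  3  3  3  3  3
 4  0  1  2  2  3  3  3  3  3
 3  0  1  2  3  3  3  3  3  3
 6  0  1  2  3  3  3  4  4  4
dp[10][8] = 4. One LCS (by backtracking along matches): 8, 8, 4, 6.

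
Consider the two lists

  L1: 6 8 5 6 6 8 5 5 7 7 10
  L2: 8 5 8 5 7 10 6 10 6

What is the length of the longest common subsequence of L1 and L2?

6

Taking 8 (L1 #2, L2 #1), then 5 (L1 #3, L2 #2), then 8 (L1 #6, L2 #3), then 5 (L1 #8, L2 #4), then 7 (L1 #9, L2 #5), then 10 (L1 #11, L2 #8) gives a common subsequence of length 6, and the DP table's final entry dp[11][9] is also 6, so no common subsequence is longer.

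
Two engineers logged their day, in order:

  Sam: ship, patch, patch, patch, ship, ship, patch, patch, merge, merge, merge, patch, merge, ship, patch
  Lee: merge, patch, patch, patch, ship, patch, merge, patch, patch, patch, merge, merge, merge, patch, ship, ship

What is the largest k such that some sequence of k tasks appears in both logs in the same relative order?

11

One common subsequence of length 11: patch at Sam[2]=Lee[2], patch at Sam[3]=Lee[3], patch at Sam[4]=Lee[4], ship at Sam[5]=Lee[5], patch at Sam[7]=Lee[9], patch at Sam[8]=Lee[10], merge at Sam[9]=Lee[11], merge at Sam[10]=Lee[12], merge at Sam[11]=Lee[13], patch at Sam[12]=Lee[14], ship at Sam[14]=Lee[16]. The LCS DP gives dp[15][16] = 11, so this is optimal.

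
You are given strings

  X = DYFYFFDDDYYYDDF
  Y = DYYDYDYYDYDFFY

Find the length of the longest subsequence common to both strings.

Pick D at X[1]=Y[1] → Y at X[2]=Y[2] → Y at X[4]=Y[3] → D at X[7]=Y[4] → D at X[9]=Y[6] → Y at X[10]=Y[7] → Y at X[11]=Y[8] → Y at X[12]=Y[10] → D at X[13]=Y[11] → F at X[15]=Y[13]; all 10 characters appear in both, in order. Since dp[15][14] = 10, nothing longer is possible.

10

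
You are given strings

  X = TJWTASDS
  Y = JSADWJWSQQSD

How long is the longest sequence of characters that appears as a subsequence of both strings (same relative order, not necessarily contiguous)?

4

Let dp[i][j] be the LCS length of the first i characters of X and the first j characters of Y. dp[i][j] = dp[i-1][j-1]+1 when the i-th and j-th characters match, else max(dp[i-1][j], dp[i][j-1]).
    ·  J  S  A  D  W  J  W  S  Q  Q  S  D
 ·  0  0  0  0  0  0  0  0  0  0  0  0  0
 T  0  0  0  0  0  0  0  0  0  0  0  0  0
 J  0  1  1  1  1  1  1  1  1  1  1  1  1
 W  0  1  1  1  1  2  2  2  2  2  2  2  2
 T  0  1  1  1  1  2  2  2  2  2  2  2  2
 A  0  1  1  2  2  2  2  2  2  2  2  2  2
 S  0  1  2  2  2  2  2  2  3  3  3  3  3
 D  0  1  2  2  3  3  3  3  3  3  3  3  4
 S  0  1  2  2  3  3  3  3  4  4  4  4  4
dp[8][12] = 4. One LCS (by backtracking along matches): JWSD.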